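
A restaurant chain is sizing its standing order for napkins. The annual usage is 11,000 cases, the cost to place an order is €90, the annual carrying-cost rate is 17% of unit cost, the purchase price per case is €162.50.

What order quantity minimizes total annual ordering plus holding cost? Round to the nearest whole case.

268 cases

Holding cost per case per year: H = 17% × €162.5 = €27.6250
Optimal lot size Q* = (2 × 11,000 × €90 / €27.625)^½ ≈ 267.72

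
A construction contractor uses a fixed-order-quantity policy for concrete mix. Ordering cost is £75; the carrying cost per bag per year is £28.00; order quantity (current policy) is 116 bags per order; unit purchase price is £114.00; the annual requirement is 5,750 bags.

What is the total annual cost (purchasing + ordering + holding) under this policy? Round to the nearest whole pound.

£660,842

Ordering: D/Q × S = 5,750/116 × £75 = £3,717.67
Holding:  Q/2 × H = 116/2 × £28 = £1,624.00
Purchase cost = D·C = 5,750 × 114 = £655,500.00
Total = £3,717.67 + £1,624.00 + £655,500.00 = £660,841.67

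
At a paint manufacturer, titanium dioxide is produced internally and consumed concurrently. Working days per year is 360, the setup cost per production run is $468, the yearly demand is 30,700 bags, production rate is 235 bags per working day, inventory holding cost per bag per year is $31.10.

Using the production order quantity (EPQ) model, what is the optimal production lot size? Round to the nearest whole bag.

Daily demand d = 30,700/360 = 85.278; p = 235; 1 − d/p = 0.63712
EPQ = √(2DS / (H(1 − d/p)))
    = √(2 × 30,700 × 468 / (31.1 × 0.63712)) ≈ 1,204.25

1,204 bags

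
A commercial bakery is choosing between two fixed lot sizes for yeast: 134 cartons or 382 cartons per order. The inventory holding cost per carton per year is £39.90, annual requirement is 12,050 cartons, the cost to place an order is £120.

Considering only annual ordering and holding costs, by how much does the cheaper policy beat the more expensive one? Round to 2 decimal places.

TC(Q) = (D/Q)S + (Q/2)H
TC(134) = (12,050/134)×120 + (134/2)×39.9 = £13,464.34
TC(382) = (12,050/382)×120 + (382/2)×39.9 = £11,406.24
|ΔTC| = |£13,464.34 − £11,406.24| = £2,058.10

£2,058.10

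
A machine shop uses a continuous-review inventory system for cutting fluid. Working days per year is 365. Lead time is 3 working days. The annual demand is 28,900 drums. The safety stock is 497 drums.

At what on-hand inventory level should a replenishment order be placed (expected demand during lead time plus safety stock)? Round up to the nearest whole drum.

Daily demand d = 28,900 / 365 = 79.178 drums/day
Demand during lead time = 79.178 × 3 = 237.53
Reorder point = 237.53 + 497 = 734.53 → round up

735 drums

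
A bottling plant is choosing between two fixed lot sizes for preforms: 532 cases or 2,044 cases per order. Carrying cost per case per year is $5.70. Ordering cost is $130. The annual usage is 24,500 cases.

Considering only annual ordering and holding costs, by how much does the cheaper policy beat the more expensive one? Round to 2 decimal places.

$119.42

TC(Q) = (D/Q)S + (Q/2)H
TC(532) = (24,500/532)×130 + (532/2)×5.7 = $7,503.04
TC(2,044) = (24,500/2,044)×130 + (2,044/2)×5.7 = $7,383.62
Cheaper: Q = 2,044.  Difference = $119.42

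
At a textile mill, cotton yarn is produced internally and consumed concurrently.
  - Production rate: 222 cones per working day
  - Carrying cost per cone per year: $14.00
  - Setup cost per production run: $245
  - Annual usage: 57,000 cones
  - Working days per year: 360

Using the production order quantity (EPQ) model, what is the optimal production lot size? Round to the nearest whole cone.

d = 57,000/360 = 158.3333 cones/day;  effective holding cost H(1 − d/p) = 14·(1 − 158.3333/222) = 4.01502
Q* = √(2DS / H_eff) = √(2·57,000·245 / 4.01502) ≈ 2,637.50

2,637 cones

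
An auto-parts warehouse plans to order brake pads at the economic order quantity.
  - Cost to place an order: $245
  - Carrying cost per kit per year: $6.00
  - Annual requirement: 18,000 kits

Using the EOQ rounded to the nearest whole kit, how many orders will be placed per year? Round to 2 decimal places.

14.85 orders per year

Q* = √(2·D·S / H) = √(2·18,000·245 / 6) = √1,470,000.0 ≈ 1,212.44 → Q = 1,212
N = D/Q = 18,000/1,212 ≈ 14.851 orders/yr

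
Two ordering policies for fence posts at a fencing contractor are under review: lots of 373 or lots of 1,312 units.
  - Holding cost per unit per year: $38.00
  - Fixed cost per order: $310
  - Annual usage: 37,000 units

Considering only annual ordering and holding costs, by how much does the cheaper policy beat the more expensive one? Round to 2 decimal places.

$4,167.29

For each Q, cost = (D/Q)·S + (Q/2)·H.
TC(373) = (37,000/373)×310 + (373/2)×38 = $37,837.67
TC(1,312) = (37,000/1,312)×310 + (1,312/2)×38 = $33,670.38
|ΔTC| = |$37,837.67 − $33,670.38| = $4,167.29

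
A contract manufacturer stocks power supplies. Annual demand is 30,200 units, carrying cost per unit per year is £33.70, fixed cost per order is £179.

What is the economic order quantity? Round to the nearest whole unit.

Optimal lot size Q* = (2 × 30,200 × £179 / £33.7)^½ ≈ 566.41

566 units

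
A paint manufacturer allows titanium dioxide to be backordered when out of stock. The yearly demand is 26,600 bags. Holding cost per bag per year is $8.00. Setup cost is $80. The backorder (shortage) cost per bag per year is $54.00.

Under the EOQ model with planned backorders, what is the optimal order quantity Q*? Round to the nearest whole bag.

Q* = √(2DS/H) · √((H + b)/b)
   = √(2 × 26,600 × 80 / 8) · √((8 + 54) / 54)
   = 729.383 × 1.0715 ≈ 781.55

782 bags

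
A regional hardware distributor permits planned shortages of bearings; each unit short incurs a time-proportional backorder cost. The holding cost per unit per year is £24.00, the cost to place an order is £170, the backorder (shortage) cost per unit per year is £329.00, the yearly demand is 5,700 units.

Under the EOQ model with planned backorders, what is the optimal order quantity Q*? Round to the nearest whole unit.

Basic EOQ = √(2·5,700·170/24) = 284.165
Backorder adjustment √((H+b)/b) = √((24+329)/329) = 1.0358
Q* = 284.165 × 1.0358 ≈ 294.35

294 units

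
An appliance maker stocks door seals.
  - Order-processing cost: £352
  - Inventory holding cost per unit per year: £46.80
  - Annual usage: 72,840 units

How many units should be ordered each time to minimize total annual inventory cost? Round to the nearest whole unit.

1,047 units

EOQ = √(2DS/H) = √(2 × 72,840 × 352 / 46.8)
    = √(1,095,712.82) ≈ 1,046.76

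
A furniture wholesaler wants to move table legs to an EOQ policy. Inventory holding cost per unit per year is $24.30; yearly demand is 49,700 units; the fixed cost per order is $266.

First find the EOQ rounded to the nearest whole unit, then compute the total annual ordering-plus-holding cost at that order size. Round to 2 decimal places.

2DS/H = 2·49,700·266/24.3 = 1,088,082.30
EOQ = √1,088,082.30 ≈ 1,043.11 → Q = 1,043 units
Annual ordering cost = (D/Q)·S = (49,700/1,043) × 266 = $12,675.17
Annual holding cost  = (Q/2)·H = (1,043/2) × 24.3 = $12,672.45
Total = $12,675.17 + $12,672.45 = $25,347.62

$25,347.62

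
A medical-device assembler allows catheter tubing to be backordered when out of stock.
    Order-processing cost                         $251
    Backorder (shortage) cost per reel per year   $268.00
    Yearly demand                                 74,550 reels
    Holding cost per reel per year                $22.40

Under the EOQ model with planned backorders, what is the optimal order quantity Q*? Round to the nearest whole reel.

Basic EOQ = √(2·74,550·251/22.4) = 1,292.563
Backorder adjustment √((H+b)/b) = √((22.4+268)/268) = 1.0410
Q* = 1,292.563 × 1.0410 ≈ 1,345.50

1,345 reels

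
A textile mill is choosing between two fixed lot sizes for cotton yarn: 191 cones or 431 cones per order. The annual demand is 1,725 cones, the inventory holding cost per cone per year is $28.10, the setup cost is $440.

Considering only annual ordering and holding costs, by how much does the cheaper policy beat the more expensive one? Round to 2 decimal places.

$1,159.20

TC(Q) = (D/Q)S + (Q/2)H
TC(191) = (1,725/191)×440 + (191/2)×28.1 = $6,657.37
TC(431) = (1,725/431)×440 + (431/2)×28.1 = $7,816.57
Cheaper: Q = 191.  Difference = $1,159.20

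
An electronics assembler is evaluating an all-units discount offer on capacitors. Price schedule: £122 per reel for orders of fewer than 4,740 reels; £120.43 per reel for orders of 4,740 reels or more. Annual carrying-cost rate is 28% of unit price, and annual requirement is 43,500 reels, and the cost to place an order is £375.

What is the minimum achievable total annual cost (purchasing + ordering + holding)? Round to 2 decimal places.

H₁ = 28%×£122 = £34.1600;  H₂ = 28%×£120.43 = £33.7204
EOQ₁ = √(2×43,500×375/34.1600) = 977.27  (< 4,740, feasible at tier 1)
EOQ₂ = √(2×43,500×375/33.7204) = 983.62  (< 4,740 → use Q = 4,740 at tier-2 price)
TC(tier 1 (EOQ₁), Q≈977.3) = £5,340,383.68
TC(tier 2, Q≈4,740.0) = £5,322,063.80
Minimum at tier 2: £5,322,063.80

£5,322,063.80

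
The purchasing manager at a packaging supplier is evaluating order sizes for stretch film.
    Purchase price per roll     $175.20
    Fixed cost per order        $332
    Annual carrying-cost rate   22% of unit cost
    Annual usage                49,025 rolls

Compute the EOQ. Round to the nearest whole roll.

919 rolls

H = i·C = 0.22 × $175.2 = $38.5440 per roll-year
Q* = √(2·D·S / H) = √(2·49,025·332 / 38.544) = √844,556.9 ≈ 919.00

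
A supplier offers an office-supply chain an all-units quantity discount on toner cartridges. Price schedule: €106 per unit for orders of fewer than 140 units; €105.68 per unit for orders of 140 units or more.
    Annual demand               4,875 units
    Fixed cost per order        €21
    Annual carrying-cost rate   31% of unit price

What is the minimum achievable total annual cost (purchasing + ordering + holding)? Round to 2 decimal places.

H₁ = 31%×€106 = €32.8600;  H₂ = 31%×€105.68 = €32.7608
EOQ₁ = √(2×4,875×21/32.8600) = 78.94  (< 140, feasible at tier 1)
EOQ₂ = √(2×4,875×21/32.7608) = 79.06  (< 140 → use Q = 140 at tier-2 price)
TC(tier 1 (EOQ₁), Q≈78.9) = €519,343.86
TC(tier 2, Q≈140.0) = €518,214.51
Minimum at tier 2: €518,214.51

€518,214.51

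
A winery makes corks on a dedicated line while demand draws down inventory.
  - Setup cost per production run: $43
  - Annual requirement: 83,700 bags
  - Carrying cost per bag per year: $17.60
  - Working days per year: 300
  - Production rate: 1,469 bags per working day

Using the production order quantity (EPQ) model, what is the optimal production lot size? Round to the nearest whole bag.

d = 83,700/300 = 279.0000 bags/day;  effective holding cost H(1 − d/p) = 17.6·(1 − 279.0000/1469) = 14.25732
Q* = √(2DS / H_eff) = √(2·83,700·43 / 14.25732) ≈ 710.55

711 bags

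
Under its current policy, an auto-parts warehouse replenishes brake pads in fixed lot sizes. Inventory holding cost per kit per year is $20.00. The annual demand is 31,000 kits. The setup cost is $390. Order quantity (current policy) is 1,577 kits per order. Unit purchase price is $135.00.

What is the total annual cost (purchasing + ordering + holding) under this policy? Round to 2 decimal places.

$4,208,436.46

Ordering: D/Q × S = 31,000/1,577 × $390 = $7,666.46
Holding:  Q/2 × H = 1,577/2 × $20 = $15,770.00
Purchase cost = D·C = 31,000 × 135 = $4,185,000.00
Total = $7,666.46 + $15,770.00 + $4,185,000.00 = $4,208,436.46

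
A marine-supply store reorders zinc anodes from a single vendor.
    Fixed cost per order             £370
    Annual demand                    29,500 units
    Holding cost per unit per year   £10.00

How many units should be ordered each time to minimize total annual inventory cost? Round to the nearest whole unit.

Optimal lot size Q* = (2 × 29,500 × £370 / £10)^½ ≈ 1,477.50

1,477 units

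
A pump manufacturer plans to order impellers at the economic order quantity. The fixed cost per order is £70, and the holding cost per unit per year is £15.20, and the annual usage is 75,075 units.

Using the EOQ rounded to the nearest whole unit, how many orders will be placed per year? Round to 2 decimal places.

90.23 orders per year

Optimal lot size Q* = (2 × 75,075 × £70 / £15.2)^½ ≈ 831.55 → Q = 832
N = D/Q = 75,075/832 ≈ 90.234 orders/yr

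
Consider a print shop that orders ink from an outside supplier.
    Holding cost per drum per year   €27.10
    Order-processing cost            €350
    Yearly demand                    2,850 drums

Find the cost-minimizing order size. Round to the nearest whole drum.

2DS/H = 2·2,850·350/27.1 = 73,616.24
EOQ = √73,616.24 ≈ 271.32

271 drums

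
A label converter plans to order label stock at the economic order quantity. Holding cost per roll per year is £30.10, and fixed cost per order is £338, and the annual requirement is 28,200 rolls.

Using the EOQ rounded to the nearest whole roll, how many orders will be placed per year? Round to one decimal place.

35.4 orders per year

Optimal lot size Q* = (2 × 28,200 × £338 / £30.1)^½ ≈ 795.82 → Q = 796
Orders per year = D/Q = 28,200 / 796 = 35.427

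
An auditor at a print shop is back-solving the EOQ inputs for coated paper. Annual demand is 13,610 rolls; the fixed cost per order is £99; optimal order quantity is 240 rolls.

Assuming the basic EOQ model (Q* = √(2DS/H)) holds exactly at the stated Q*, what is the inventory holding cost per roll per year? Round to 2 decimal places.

EOQ relation: Q² = 2DS/H, so rearrange for the unknown.
H = 2DS / Q² = 2 × 13,610 × 99 / 240² = 46.7844

£46.78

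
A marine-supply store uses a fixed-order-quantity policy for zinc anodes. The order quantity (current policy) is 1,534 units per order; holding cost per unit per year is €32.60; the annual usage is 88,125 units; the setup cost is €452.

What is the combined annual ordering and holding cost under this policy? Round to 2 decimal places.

€50,970.63

Annual ordering cost = (D/Q)·S = (88,125/1,534) × 452 = €25,966.43
Annual holding cost  = (Q/2)·H = (1,534/2) × 32.6 = €25,004.20
Total = €25,966.43 + €25,004.20 = €50,970.63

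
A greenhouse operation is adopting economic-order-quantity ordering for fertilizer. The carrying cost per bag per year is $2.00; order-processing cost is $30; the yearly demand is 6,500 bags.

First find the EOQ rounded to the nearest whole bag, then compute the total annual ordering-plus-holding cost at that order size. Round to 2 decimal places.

$883.18

Optimal lot size Q* = (2 × 6,500 × $30 / $2)^½ ≈ 441.59 → Q = 442 bags
Ordering: D/Q × S = 6,500/442 × $30 = $441.18
Holding:  Q/2 × H = 442/2 × $2 = $442.00
Total = $441.18 + $442.00 = $883.18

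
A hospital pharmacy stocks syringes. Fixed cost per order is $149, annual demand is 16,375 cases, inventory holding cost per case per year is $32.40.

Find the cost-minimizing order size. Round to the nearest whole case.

2DS/H = 2·16,375·149/32.4 = 150,609.57
EOQ = √150,609.57 ≈ 388.08

388 cases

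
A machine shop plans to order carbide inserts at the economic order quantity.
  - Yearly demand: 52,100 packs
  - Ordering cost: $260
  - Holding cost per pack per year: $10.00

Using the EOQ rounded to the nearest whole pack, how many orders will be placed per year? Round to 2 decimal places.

31.65 orders per year

Optimal lot size Q* = (2 × 52,100 × $260 / $10)^½ ≈ 1,645.96 → Q = 1,646
N = D/Q = 52,100/1,646 ≈ 31.652 orders/yr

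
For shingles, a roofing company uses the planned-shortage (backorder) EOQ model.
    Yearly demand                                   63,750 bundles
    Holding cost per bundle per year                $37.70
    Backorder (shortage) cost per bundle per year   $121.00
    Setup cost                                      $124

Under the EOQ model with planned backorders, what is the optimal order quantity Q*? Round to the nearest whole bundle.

Q* = √(2DS/H) · √((H + b)/b)
   = √(2 × 63,750 × 124 / 37.7) · √((37.7 + 121) / 121)
   = 647.583 × 1.1452 ≈ 741.64

742 bundles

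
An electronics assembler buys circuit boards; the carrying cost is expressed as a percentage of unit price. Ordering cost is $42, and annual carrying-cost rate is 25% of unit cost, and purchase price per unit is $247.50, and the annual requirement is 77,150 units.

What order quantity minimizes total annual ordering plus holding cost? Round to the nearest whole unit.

324 units

Carrying cost H = $247.5 × 25% = $61.8750/unit/yr
EOQ = √(2DS/H) = √(2 × 77,150 × 42 / 61.875)
    = √(104,736.97) ≈ 323.63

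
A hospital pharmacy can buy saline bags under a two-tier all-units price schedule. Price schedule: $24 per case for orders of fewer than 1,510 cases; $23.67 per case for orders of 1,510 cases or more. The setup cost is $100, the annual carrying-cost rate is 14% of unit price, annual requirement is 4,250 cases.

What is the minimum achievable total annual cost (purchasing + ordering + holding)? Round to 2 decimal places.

H₁ = 14%×$24 = $3.3600;  H₂ = 14%×$23.67 = $3.3138
EOQ₁ = √(2×4,250×100/3.3600) = 502.97  (< 1,510, feasible at tier 1)
EOQ₂ = √(2×4,250×100/3.3138) = 506.46  (< 1,510 → use Q = 1,510 at tier-2 price)
TC(tier 1 (EOQ₁), Q≈503.0) = $103,689.97
TC(tier 2, Q≈1,510.0) = $103,380.88
Minimum at tier 2: $103,380.88

$103,380.88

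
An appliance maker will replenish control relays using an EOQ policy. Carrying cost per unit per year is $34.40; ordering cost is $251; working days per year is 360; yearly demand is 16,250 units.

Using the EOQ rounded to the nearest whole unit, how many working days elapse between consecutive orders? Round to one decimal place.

EOQ = √(2DS/H) = √(2 × 16,250 × 251 / 34.4)
    = √(237,136.63) ≈ 486.97 → Q = 487 units
Days between orders = 360 / (D/Q) = 360 / 33.368 ≈ 10.789

10.8 days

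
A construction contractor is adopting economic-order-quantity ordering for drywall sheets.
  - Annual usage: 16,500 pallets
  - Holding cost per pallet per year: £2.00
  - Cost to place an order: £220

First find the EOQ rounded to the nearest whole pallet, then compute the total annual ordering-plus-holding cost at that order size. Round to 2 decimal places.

EOQ = √(2DS/H) = √(2 × 16,500 × 220 / 2)
    = √(3,630,000.00) ≈ 1,905.26 → Q = 1,905 pallets
Annual ordering cost = (D/Q)·S = (16,500/1,905) × 220 = £1,905.51
Annual holding cost  = (Q/2)·H = (1,905/2) × 2 = £1,905.00
Total = £1,905.51 + £1,905.00 = £3,810.51

£3,810.51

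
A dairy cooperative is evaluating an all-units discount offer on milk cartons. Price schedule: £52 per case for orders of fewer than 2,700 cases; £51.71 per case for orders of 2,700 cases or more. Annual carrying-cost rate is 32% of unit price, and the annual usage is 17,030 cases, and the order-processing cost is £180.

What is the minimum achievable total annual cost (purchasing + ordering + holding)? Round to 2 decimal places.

£895,660.32

H₁ = 32%×£52 = £16.6400;  H₂ = 32%×£51.71 = £16.5472
EOQ₁ = √(2×17,030×180/16.6400) = 606.99  (< 2,700, feasible at tier 1)
EOQ₂ = √(2×17,030×180/16.5472) = 608.69  (< 2,700 → use Q = 2,700 at tier-2 price)
TC(tier 1 (EOQ₁), Q≈607.0) = £895,660.32
TC(tier 2, Q≈2,700.0) = £904,095.35
Minimum at tier 1 (EOQ₁): £895,660.32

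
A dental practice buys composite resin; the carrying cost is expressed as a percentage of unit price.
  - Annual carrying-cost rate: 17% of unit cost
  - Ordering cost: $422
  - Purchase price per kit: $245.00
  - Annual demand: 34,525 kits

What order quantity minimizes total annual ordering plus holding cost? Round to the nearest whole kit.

836 kits

Carrying cost H = $245 × 17% = $41.6500/kit/yr
Optimal lot size Q* = (2 × 34,525 × $422 / $41.65)^½ ≈ 836.43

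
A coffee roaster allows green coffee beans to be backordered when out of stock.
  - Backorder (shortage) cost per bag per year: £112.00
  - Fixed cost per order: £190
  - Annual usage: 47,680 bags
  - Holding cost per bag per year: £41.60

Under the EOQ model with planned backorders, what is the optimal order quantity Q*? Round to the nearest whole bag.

Q* = √(2DS/H) · √((H + b)/b)
   = √(2 × 47,680 × 190 / 41.6) · √((41.6 + 112) / 112)
   = 659.953 × 1.1711 ≈ 772.86

773 bags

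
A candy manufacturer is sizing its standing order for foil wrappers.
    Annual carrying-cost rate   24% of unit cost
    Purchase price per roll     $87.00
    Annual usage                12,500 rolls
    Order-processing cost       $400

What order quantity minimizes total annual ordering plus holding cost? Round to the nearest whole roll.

692 rolls

Holding cost per roll per year: H = 24% × $87 = $20.8800
Optimal lot size Q* = (2 × 12,500 × $400 / $20.88)^½ ≈ 692.05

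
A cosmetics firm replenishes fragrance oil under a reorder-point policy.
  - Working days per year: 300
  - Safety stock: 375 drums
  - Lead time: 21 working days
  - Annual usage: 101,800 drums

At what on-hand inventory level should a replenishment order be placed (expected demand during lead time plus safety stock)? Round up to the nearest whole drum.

Daily demand d = 101,800 / 300 = 339.333 drums/day
Demand during lead time = 339.333 × 21 = 7,126.00
Reorder point = 7,126.00 + 375 = 7,501.00 → round up

7,501 drums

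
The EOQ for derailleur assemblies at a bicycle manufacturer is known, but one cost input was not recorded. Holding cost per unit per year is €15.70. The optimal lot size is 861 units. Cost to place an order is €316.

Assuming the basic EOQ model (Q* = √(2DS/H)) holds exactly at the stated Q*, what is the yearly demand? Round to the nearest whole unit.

18,416 units per year

Since Q* = (2DS/H)^½, squaring gives Q*²·H = 2DS.
D = Q²H / (2S) = 861² × 15.7 / (2 × 316) = 18,415.73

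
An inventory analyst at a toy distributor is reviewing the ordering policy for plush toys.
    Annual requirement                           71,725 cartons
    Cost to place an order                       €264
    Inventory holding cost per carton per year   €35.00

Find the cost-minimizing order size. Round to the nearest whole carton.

EOQ = √(2DS/H) = √(2 × 71,725 × 264 / 35)
    = √(1,082,022.86) ≈ 1,040.20

1,040 cartons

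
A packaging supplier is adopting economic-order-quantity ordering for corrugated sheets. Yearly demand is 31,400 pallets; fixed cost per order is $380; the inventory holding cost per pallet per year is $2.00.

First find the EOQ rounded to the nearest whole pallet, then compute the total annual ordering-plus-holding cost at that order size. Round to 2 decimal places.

Q* = √(2·D·S / H) = √(2·31,400·380 / 2) = √11,932,000.0 ≈ 3,454.27 → Q = 3,454 pallets
Ordering: D/Q × S = 31,400/3,454 × $380 = $3,454.55
Holding:  Q/2 × H = 3,454/2 × $2 = $3,454.00
Total = $3,454.55 + $3,454.00 = $6,908.55

$6,908.55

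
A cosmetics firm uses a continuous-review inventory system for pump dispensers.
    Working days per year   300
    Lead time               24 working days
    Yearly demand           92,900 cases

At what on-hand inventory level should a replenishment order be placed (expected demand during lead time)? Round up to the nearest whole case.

7,432 cases

Daily demand d = 92,900 / 300 = 309.667 cases/day
Demand during lead time = 309.667 × 24 = 7,432.00
Reorder point = 7,432.00 → round up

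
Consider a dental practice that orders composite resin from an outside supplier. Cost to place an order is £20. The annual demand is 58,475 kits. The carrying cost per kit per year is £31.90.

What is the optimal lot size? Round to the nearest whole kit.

271 kits

2DS/H = 2·58,475·20/31.9 = 73,322.88
EOQ = √73,322.88 ≈ 270.78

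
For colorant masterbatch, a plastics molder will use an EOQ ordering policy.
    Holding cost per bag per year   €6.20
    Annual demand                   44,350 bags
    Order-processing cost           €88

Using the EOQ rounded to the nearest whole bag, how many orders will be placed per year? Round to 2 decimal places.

EOQ = √(2DS/H) = √(2 × 44,350 × 88 / 6.2)
    = √(1,258,967.74) ≈ 1,122.04 → Q = 1,122
Orders per year = D/Q = 44,350 / 1,122 = 39.528

39.53 orders per year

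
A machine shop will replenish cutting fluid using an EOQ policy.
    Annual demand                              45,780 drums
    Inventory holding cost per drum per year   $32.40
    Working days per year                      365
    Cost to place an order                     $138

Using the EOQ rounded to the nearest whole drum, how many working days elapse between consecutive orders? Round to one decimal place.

Q* = √(2·D·S / H) = √(2·45,780·138 / 32.4) = √389,977.8 ≈ 624.48 → Q = 624 drums
Cycle time = (working days × Q)/D = (365 × 624) / 45,780 = 4.975 days

5.0 days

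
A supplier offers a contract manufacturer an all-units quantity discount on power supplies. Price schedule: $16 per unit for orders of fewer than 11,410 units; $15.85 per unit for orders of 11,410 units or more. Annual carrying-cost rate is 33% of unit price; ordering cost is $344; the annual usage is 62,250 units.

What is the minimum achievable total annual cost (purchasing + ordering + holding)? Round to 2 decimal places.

H₁ = 33%×$16 = $5.2800;  H₂ = 33%×$15.85 = $5.2305
EOQ₁ = √(2×62,250×344/5.2800) = 2,848.05  (< 11,410, feasible at tier 1)
EOQ₂ = √(2×62,250×344/5.2305) = 2,861.49  (< 11,410 → use Q = 11,410 at tier-2 price)
TC(tier 1 (EOQ₁), Q≈2,848.0) = $1,011,037.68
TC(tier 2, Q≈11,410.0) = $1,018,379.28
Minimum at tier 1 (EOQ₁): $1,011,037.68

$1,011,037.68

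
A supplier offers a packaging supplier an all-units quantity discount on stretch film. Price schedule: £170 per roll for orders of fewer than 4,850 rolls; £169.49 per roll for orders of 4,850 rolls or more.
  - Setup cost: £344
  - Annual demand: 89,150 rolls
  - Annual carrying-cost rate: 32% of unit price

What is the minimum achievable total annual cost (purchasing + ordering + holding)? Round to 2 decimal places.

£15,213,263.61

H₁ = 32%×£170 = £54.4000;  H₂ = 32%×£169.49 = £54.2368
EOQ₁ = √(2×89,150×344/54.4000) = 1,061.83  (< 4,850, feasible at tier 1)
EOQ₂ = √(2×89,150×344/54.2368) = 1,063.43  (< 4,850 → use Q = 4,850 at tier-2 price)
TC(tier 1 (EOQ₁), Q≈1,061.8) = £15,213,263.61
TC(tier 2, Q≈4,850.0) = £15,247,880.96
Minimum at tier 1 (EOQ₁): £15,213,263.61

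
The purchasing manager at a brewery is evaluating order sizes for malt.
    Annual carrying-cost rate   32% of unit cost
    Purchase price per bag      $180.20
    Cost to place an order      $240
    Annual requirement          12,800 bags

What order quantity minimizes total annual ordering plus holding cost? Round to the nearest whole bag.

326 bags

Carrying cost H = $180.2 × 32% = $57.6640/bag/yr
Q* = √(2·D·S / H) = √(2·12,800·240 / 57.664) = √106,548.3 ≈ 326.42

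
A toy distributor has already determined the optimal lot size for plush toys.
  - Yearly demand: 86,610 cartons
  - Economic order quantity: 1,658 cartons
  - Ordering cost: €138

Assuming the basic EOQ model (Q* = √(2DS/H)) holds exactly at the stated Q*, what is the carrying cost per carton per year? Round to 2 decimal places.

EOQ relation: Q² = 2DS/H, so rearrange for the unknown.
H = 2DS / Q² = 2 × 86,610 × 138 / 1,658² = 8.6958

€8.70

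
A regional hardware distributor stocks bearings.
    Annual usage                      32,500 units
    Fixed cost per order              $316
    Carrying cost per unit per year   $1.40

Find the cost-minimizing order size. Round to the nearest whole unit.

3,830 units

Q* = √(2·D·S / H) = √(2·32,500·316 / 1.4) = √14,671,428.6 ≈ 3,830.33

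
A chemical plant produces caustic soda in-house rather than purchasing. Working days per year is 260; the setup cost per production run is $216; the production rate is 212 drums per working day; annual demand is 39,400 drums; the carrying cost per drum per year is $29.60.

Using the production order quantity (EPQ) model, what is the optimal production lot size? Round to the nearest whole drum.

Daily demand d = 39,400/260 = 151.538; p = 212; 1 − d/p = 0.28520
EPQ = √(2DS / (H(1 − d/p)))
    = √(2 × 39,400 × 216 / (29.6 × 0.28520)) ≈ 1,419.95

1,420 drums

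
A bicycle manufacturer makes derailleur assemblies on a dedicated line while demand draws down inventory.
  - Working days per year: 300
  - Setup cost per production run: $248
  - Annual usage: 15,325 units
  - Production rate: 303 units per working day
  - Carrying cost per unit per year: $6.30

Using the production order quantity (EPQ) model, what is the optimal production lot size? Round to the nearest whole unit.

Daily demand d = 15,325/300 = 51.083; p = 303; 1 − d/p = 0.83141
EPQ = √(2DS / (H(1 − d/p)))
    = √(2 × 15,325 × 248 / (6.3 × 0.83141)) ≈ 1,204.66

1,205 units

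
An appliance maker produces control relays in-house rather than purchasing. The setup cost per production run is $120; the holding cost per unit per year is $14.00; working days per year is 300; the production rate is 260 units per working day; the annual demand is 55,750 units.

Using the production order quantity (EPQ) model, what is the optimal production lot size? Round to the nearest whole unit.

1,830 units

Daily demand d = 55,750/300 = 185.833; p = 260; 1 − d/p = 0.28526
EPQ = √(2DS / (H(1 − d/p)))
    = √(2 × 55,750 × 120 / (14 × 0.28526)) ≈ 1,830.40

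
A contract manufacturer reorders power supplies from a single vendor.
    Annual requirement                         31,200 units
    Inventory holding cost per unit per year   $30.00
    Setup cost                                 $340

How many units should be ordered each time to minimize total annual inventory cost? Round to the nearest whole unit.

Q* = √(2·D·S / H) = √(2·31,200·340 / 30) = √707,200.0 ≈ 840.95

841 units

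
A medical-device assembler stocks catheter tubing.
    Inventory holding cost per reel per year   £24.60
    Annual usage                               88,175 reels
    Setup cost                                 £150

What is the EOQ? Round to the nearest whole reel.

Optimal lot size Q* = (2 × 88,175 × £150 / £24.6)^½ ≈ 1,036.97

1,037 reels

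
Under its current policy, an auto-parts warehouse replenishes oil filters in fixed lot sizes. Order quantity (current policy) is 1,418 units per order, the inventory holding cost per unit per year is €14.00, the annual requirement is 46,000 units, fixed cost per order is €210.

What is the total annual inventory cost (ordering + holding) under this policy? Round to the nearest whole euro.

€16,738

Annual ordering cost = (D/Q)·S = (46,000/1,418) × 210 = €6,812.41
Annual holding cost  = (Q/2)·H = (1,418/2) × 14 = €9,926.00
Total = €6,812.41 + €9,926.00 = €16,738.41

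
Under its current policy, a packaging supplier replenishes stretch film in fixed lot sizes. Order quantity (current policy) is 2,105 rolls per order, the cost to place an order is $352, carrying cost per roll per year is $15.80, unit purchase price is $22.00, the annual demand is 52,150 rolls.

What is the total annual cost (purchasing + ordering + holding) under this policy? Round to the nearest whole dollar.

Annual ordering cost = (D/Q)·S = (52,150/2,105) × 352 = $8,720.57
Annual holding cost  = (Q/2)·H = (2,105/2) × 15.8 = $16,629.50
Purchase cost = D·C = 52,150 × 22 = $1,147,300.00
Total = $8,720.57 + $16,629.50 + $1,147,300.00 = $1,172,650.07

$1,172,650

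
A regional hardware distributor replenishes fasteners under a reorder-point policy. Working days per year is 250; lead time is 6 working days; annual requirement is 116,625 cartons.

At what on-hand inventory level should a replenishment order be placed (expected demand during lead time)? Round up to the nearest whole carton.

2,799 cartons

Daily demand d = 116,625 / 250 = 466.500 cartons/day
Demand during lead time = 466.500 × 6 = 2,799.00
Reorder point = 2,799.00 → round up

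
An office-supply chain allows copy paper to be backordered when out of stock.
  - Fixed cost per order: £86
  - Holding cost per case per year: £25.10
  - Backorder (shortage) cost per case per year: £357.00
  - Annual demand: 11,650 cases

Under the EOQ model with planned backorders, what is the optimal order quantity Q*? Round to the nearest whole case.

292 cases

Basic EOQ = √(2·11,650·86/25.1) = 282.547
Backorder adjustment √((H+b)/b) = √((25.1+357)/357) = 1.0346
Q* = 282.547 × 1.0346 ≈ 292.31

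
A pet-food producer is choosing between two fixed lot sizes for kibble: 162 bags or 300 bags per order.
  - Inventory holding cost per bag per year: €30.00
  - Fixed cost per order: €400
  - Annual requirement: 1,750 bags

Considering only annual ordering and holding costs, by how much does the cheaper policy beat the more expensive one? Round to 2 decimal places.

TC(Q) = (D/Q)S + (Q/2)H
TC(162) = (1,750/162)×400 + (162/2)×30 = €6,750.99
TC(300) = (1,750/300)×400 + (300/2)×30 = €6,833.33
|ΔTC| = |€6,750.99 − €6,833.33| = €82.35

€82.35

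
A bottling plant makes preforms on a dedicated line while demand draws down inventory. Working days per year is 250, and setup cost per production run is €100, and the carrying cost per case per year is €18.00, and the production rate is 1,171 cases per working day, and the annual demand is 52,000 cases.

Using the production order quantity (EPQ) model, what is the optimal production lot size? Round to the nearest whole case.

838 cases

d = 52,000/250 = 208.0000 cases/day;  effective holding cost H(1 − d/p) = 18·(1 − 208.0000/1171) = 14.80273
Q* = √(2DS / H_eff) = √(2·52,000·100 / 14.80273) ≈ 838.20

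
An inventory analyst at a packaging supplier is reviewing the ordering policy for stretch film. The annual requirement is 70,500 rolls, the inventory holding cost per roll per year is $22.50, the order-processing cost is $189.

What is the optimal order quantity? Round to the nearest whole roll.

1,088 rolls

2DS/H = 2·70,500·189/22.5 = 1,184,400.00
EOQ = √1,184,400.00 ≈ 1,088.30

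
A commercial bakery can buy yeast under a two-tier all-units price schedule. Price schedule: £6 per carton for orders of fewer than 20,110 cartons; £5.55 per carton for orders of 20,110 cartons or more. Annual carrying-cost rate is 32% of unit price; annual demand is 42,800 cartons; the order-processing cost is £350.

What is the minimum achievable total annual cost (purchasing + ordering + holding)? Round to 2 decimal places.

H₁ = 32%×£6 = £1.9200;  H₂ = 32%×£5.55 = £1.7760
EOQ₁ = √(2×42,800×350/1.9200) = 3,950.21  (< 20,110, feasible at tier 1)
EOQ₂ = √(2×42,800×350/1.7760) = 4,107.23  (< 20,110 → use Q = 20,110 at tier-2 price)
TC(tier 1 (EOQ₁), Q≈3,950.2) = £264,384.41
TC(tier 2, Q≈20,110.0) = £256,142.58
Minimum at tier 2: £256,142.58

£256,142.58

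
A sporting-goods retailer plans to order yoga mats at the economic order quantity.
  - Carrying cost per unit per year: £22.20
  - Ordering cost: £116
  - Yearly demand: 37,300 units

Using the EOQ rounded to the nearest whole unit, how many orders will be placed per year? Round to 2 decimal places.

59.78 orders per year

2DS/H = 2·37,300·116/22.2 = 389,801.80
EOQ = √389,801.80 ≈ 624.34 → Q = 624
N = D/Q = 37,300/624 ≈ 59.776 orders/yr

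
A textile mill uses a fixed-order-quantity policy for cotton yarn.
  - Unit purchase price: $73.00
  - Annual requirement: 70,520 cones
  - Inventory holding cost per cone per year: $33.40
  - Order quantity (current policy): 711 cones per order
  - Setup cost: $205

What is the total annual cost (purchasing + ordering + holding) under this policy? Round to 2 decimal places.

$5,180,166.47

Ordering: D/Q × S = 70,520/711 × $205 = $20,332.77
Holding:  Q/2 × H = 711/2 × $33.4 = $11,873.70
Purchase cost = D·C = 70,520 × 73 = $5,147,960.00
Total = $20,332.77 + $11,873.70 + $5,147,960.00 = $5,180,166.47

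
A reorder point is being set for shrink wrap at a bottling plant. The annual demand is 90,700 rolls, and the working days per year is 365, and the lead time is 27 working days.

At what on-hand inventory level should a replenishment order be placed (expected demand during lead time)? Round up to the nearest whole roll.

6,710 rolls

Daily demand d = 90,700 / 365 = 248.493 rolls/day
Demand during lead time = 248.493 × 27 = 6,709.32
Reorder point = 6,709.32 → round up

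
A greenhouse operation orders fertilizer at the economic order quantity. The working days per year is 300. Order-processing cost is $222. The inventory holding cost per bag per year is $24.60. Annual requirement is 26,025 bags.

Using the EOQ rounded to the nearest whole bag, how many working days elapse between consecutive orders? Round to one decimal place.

Optimal lot size Q* = (2 × 26,025 × $222 / $24.6)^½ ≈ 685.36 → Q = 685 bags
Days between orders = 300 / (D/Q) = 300 / 37.993 ≈ 7.896

7.9 days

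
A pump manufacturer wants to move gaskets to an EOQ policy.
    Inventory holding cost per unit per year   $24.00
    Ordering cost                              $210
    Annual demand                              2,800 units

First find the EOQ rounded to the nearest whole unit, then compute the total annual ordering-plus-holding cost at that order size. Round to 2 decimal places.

Q* = √(2·D·S / H) = √(2·2,800·210 / 24) = √49,000.0 ≈ 221.36 → Q = 221 units
Orders/yr = 2,800/221 = 12.670; ordering cost = 12.670 × $210 = $2,660.63
Average inventory = 221/2 = 110.5; holding cost = 110.5 × $24 = $2,652.00
Total = $2,660.63 + $2,652.00 = $5,312.63

$5,312.63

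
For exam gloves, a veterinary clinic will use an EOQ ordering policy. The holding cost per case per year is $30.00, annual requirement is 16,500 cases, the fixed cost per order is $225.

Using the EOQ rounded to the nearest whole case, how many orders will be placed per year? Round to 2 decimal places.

33.20 orders per year

EOQ = √(2DS/H) = √(2 × 16,500 × 225 / 30)
    = √(247,500.00) ≈ 497.49 → Q = 497
N = D/Q = 16,500/497 ≈ 33.199 orders/yr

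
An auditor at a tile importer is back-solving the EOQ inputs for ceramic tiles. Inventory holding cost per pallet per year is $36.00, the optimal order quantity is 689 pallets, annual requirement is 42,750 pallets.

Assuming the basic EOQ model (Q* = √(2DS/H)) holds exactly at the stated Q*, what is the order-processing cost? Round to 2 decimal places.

$199.88

From Q* = √(2DS/H) ⇒ Q*² = 2DS/H.
S = Q²H / (2D) = 689² × 36 / (2 × 42,750) = 199.8825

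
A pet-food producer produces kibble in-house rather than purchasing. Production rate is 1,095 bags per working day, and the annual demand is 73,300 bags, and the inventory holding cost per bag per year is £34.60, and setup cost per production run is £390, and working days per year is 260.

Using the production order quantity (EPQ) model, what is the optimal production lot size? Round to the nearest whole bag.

Daily demand d = 73,300/260 = 281.923; p = 1095; 1 − d/p = 0.74254
EPQ = √(2DS / (H(1 − d/p)))
    = √(2 × 73,300 × 390 / (34.6 × 0.74254)) ≈ 1,491.77

1,492 bags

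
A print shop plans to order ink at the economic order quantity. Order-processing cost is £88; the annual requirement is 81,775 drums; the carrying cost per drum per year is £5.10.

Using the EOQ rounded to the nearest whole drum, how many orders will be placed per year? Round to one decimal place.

2DS/H = 2·81,775·88/5.1 = 2,822,039.22
EOQ = √2,822,039.22 ≈ 1,679.89 → Q = 1,680
N = D/Q = 81,775/1,680 ≈ 48.676 orders/yr

48.7 orders per year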